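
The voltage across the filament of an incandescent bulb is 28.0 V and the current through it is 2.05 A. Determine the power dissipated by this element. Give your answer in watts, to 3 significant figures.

V and I are known directly — P = V I, no intermediate step needed.
P = 28.0 V × 2.050 A = 57.40 W

57.4 W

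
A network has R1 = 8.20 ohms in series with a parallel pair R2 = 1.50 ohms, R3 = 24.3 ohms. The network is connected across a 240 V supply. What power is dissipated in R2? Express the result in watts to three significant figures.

829 W

Collapse R2‖R3 to a single equivalent, reducing the network to two series elements.
R_p = (1.50×24.3)/(1.50+24.3) = 1.413 Ω
R_total = 8.20 + 1.413 = 9.613 Ω
I = V / R_total = 240 / 9.613 = 24.97 A
Voltage across the parallel pair: V_p = I × R_p = 24.97 × 1.413 = 35.27 V
R2 is across V_p, so use P = V²/R for that branch.
P_R2 = (35.27)² / 1.50 = 829.4 W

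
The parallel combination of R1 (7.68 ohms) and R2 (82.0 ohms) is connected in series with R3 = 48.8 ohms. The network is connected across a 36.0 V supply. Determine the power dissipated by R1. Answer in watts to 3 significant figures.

Collapse the R1‖R2 pair into one equivalent R_p; then R_p and R3 form a series string.
R_p = (7.68×82.0)/(7.68+82.0) = 7.022 Ω
R_total = R_p + 48.8 = 7.022 + 48.8 = 55.82 Ω
I = V / R_total = 36.0 / 55.82 = 0.6449 A
Voltage across the parallel pair: V_p = I × R_p = 0.6449 × 7.022 = 4.529 V
R1 sits across V_p; its power is V_p²/R.
P_R1 = (4.529)² / 7.68 = 2.670 W

2.67 W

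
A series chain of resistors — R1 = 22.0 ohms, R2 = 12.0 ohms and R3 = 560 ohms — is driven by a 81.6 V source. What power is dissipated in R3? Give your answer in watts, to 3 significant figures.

Series elements share the same current, so find I first, then use P = I²R.
R_total = 22.0 + 12.0 + 560 = 594.0 Ω
I = V / R_total = 81.6 / 594.0 = 0.1374 A
P_R3 = I² × R3 = (0.1374)² × 560 = 10.57 W

10.6 W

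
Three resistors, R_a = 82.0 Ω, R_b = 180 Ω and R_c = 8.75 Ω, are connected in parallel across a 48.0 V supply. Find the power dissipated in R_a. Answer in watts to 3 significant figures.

28.1 W

The supply voltage appears across each parallel branch — just use P = V²/R_a.
P_R_a = V² / R_a = (48.0)² / 82.0 Ω = 28.10 W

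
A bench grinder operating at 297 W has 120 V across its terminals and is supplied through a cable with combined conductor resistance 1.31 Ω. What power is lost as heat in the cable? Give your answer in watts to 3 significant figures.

The cable is a series resistance carrying the load current; its dissipation is I²R_line.
I = P / V = 297 / 120 = 2.475 A through the cable.
P_line = I² R_line = (2.475)² × 1.31 = 8.025 W

8.02 W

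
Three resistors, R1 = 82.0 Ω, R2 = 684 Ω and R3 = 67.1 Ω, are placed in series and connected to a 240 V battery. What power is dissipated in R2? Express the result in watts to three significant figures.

In a series string the same current flows through every resistor — find that current, then P = I²R for the one we want.
R_total = 82.0 + 684 + 67.1 = 833.1 Ω
I = V / R_total = 240 / 833.1 = 0.2881 A
P_R2 = I² × R2 = (0.2881)² × 684 = 56.77 W

56.8 W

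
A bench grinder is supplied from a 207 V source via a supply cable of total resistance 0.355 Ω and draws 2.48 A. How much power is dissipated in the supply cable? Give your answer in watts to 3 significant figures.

The supply cable is a series resistance carrying the load current; its dissipation is I²R_line.
The supply cable carries the full 2.48 A.
P_line = I² R_line = (2.480)² × 0.355 = 2.183 W

2.18 W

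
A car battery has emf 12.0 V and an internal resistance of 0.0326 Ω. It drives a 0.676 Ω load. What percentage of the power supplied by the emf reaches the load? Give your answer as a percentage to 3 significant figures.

95.4 %

η = P_load/(P_load+P_int) = I²R/(I²R+I²r) = R/(R+r) — the I² cancels for series elements.
η = R / (R + r) = 0.676 / (0.676 + 0.0326) = 0.9540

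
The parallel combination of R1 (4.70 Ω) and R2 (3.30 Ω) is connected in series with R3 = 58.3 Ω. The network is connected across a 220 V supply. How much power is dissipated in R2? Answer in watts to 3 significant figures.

15.2 W

First find R_p for the parallel pair, then treat R_p + R3 as a series loop.
R_p = (4.70×3.30)/(4.70+3.30) = 1.939 Ω
R_total = R_p + 58.3 = 1.939 + 58.3 = 60.24 Ω
I = V / R_total = 220 / 60.24 = 3.652 A
Voltage across the parallel pair: V_p = I × R_p = 3.652 × 1.939 = 7.081 V
R2 has V_p across it, so P = V_p²/R2.
P_R2 = (7.081)² / 3.30 = 15.19 W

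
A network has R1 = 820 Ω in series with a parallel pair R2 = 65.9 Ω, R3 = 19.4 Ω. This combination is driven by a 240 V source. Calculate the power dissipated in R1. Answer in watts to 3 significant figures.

Collapse R2‖R3 to a single equivalent, reducing the network to two series elements.
R_p = (65.9×19.4)/(65.9+19.4) = 14.99 Ω
R_total = 820 + 14.99 = 835.0 Ω
I = V / R_total = 240 / 835.0 = 0.2874 A
R1 is in the main series path, so its power is I²R1.
P_R1 = (0.2874)² × 820 = 67.74 W

67.7 W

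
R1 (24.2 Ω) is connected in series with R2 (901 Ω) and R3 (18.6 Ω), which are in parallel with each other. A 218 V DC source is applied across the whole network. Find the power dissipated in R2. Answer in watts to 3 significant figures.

9.73 W

Collapse R2‖R3 to a single equivalent, reducing the network to two series elements.
R_p = (901×18.6)/(901+18.6) = 18.22 Ω
R_total = 24.2 + 18.22 = 42.42 Ω
I = V / R_total = 218 / 42.42 = 5.139 A
Voltage across the parallel pair: V_p = I × R_p = 5.139 × 18.22 = 93.65 V
R2 is across V_p, so use P = V²/R for that branch.
P_R2 = (93.65)² / 901 = 9.733 W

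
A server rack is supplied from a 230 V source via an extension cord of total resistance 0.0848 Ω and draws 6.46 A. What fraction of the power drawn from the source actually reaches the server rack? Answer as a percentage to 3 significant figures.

The extension cord carries the full 6.46 A.
P_line = I² R_line = (6.460)² × 0.0848 = 3.539 W
P_source = V I = 230 × 6.460 = 1486 W; P_load = 1482 W
η = P_load / P_source = 1482 / 1486 = 0.9976

99.8 %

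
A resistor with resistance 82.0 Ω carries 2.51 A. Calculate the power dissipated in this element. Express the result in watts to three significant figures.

517 W

The current through and the resistance of the element are both given; use P = I²R.
P = (2.510 A)² × 82.0 Ω = 516.6 W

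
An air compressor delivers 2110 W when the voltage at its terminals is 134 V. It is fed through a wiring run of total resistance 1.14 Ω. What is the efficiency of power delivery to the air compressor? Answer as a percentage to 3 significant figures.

I = P / V = 2110 / 134 = 15.75 A through the wiring run.
P_line = I² R_line = (15.75)² × 1.14 = 282.7 W
P_source = P_load + P_line = 2110 + 282.7 = 2393 W
η = P_load / P_source = 2110 / 2393 = 0.8819

88.2 %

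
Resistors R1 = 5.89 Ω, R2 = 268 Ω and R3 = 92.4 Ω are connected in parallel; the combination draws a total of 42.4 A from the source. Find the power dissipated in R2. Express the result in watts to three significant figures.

Only the total current is stated, so first find the parallel equivalent to get the voltage across the combination.
1/R_eq = 1/5.89 + 1/268 + 1/92.4 ⇒ R_eq = 5.425 Ω
V = I_total × R_eq = 42.40 × 5.425 = 230.0 V
P_R2 = V² / R2 = (230.0)² / 268 = 197.4 W

197 W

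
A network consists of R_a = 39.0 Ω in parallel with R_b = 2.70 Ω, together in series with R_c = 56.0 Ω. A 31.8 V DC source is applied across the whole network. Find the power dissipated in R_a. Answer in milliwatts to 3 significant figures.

Reduce the parallel combination to a single R_p; the circuit then becomes R_p in series with the remaining resistor.
R_p = (39.0×2.70)/(39.0+2.70) = 2.525 Ω
R_total = R_p + 56.0 = 2.525 + 56.0 = 58.53 Ω
I = V / R_total = 31.8 / 58.53 = 0.5434 A
Voltage across the parallel pair: V_p = I × R_p = 0.5434 × 2.525 = 1.372 V
Use P = V²/R for R_a with V = V_p.
P_R_a = (1.372)² / 39.0 = 0.04827 W

48.3 mW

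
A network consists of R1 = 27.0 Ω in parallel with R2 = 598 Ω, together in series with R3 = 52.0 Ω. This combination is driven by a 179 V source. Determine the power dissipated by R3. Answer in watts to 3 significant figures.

Combine R1 and R2 into their parallel equivalent first, reducing the network to two series resistors.
R_p = (27.0×598)/(27.0+598) = 25.83 Ω
R_total = R_p + 52.0 = 25.83 + 52.0 = 77.83 Ω
I = V / R_total = 179 / 77.83 = 2.300 A
R3 is the series element, so its power is I²R.
P_R3 = (2.300)² × 52.0 = 275.0 W

275 W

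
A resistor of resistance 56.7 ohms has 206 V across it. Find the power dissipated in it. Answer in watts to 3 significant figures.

748 W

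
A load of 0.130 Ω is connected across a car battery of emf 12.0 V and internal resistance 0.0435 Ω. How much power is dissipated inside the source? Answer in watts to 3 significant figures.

208 W

The internal resistance carries the same current as the load; P_int = I²r.
I = ε / (r + R) = 12.0 / (0.0435 + 0.130) = 69.16 A
P_int = I² r = (69.16)² × 0.0435 = 208.1 W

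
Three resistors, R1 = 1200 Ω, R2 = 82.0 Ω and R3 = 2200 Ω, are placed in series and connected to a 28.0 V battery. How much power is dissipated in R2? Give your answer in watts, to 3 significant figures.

In a series string the same current flows through every resistor — find that current, then P = I²R for the one we want.
R_total = 1200 + 82.0 + 2200 = 3482 Ω
I = V / R_total = 28.0 / 3482 = 0.008041 A
P_R2 = I² × R2 = (0.008041)² × 82.0 = 0.005302 W

0.00530 W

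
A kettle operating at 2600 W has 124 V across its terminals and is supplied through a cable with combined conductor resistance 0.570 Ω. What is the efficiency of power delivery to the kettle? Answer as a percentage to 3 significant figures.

91.2 %

I = P / V = 2600 / 124 = 20.97 A through the cable.
P_line = I² R_line = (20.97)² × 0.570 = 250.6 W
P_source = P_load + P_line = 2600 + 250.6 = 2851 W
η = P_load / P_source = 2600 / 2851 = 0.9121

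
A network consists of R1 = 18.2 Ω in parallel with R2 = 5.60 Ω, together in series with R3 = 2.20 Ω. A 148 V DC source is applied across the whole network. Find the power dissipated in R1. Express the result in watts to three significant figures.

525 W

Combine R1 and R2 into their parallel equivalent first, reducing the network to two series resistors.
R_p = (18.2×5.60)/(18.2+5.60) = 4.282 Ω
R_total = R_p + 2.20 = 4.282 + 2.20 = 6.482 Ω
I = V / R_total = 148 / 6.482 = 22.83 A
Voltage across the parallel pair: V_p = I × R_p = 22.83 × 4.282 = 97.77 V
Use P = V²/R for R1 with V = V_p.
P_R1 = (97.77)² / 18.2 = 525.2 W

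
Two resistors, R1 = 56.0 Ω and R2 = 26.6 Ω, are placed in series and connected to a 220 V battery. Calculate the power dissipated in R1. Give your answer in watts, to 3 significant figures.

397 W

In a series string the same current flows through every resistor — find that current, then P = I²R for the one we want.
R_total = 56.0 + 26.6 = 82.60 Ω
I = V / R_total = 220 / 82.60 = 2.663 A
P_R1 = I² × R1 = (2.663)² × 56.0 = 397.3 W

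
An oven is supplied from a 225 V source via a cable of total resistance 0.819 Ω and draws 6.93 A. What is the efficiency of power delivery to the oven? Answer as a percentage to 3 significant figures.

The cable carries the full 6.93 A.
P_line = I² R_line = (6.930)² × 0.819 = 39.33 W
P_source = V I = 225 × 6.930 = 1559 W; P_load = 1520 W
η = P_load / P_source = 1520 / 1559 = 0.9748

97.5 %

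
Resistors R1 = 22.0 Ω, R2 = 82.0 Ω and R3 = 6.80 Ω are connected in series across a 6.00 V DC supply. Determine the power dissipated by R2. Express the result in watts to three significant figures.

0.240 W

In a series string the same current flows through every resistor — find that current, then P = I²R for the one we want.
R_total = 22.0 + 82.0 + 6.80 = 110.8 Ω
I = V / R_total = 6.00 / 110.8 = 0.05415 A
P_R2 = I² × R2 = (0.05415)² × 82.0 = 0.2405 W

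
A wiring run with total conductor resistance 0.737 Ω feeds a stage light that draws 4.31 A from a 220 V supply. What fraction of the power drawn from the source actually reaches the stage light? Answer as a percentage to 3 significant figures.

98.6 %

The wiring run carries the full 4.31 A.
P_line = I² R_line = (4.310)² × 0.737 = 13.69 W
P_source = V I = 220 × 4.310 = 948.2 W; P_load = 934.5 W
η = P_load / P_source = 934.5 / 948.2 = 0.9856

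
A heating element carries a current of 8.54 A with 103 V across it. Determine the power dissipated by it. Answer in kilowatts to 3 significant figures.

0.880 kW

V and I are known directly — P = V I, no intermediate step needed.
P = 103 V × 8.540 A = 879.6 W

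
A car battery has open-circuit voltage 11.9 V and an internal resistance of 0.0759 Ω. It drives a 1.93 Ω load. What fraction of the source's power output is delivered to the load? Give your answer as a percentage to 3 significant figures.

96.2 %

Efficiency is P_load / P_total. With a series r and R sharing the same I, P = I²R for each, so η = R/(R+r).
η = R / (R + r) = 1.93 / (1.93 + 0.0759) = 0.9622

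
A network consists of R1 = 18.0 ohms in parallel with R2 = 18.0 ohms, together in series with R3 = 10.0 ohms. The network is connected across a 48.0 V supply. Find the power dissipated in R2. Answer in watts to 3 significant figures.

Reduce the parallel combination to a single R_p; the circuit then becomes R_p in series with the remaining resistor.
R_p = (18.0×18.0)/(18.0+18.0) = 9.000 Ω
R_total = R_p + 10.0 = 9.000 + 10.0 = 19.00 Ω
I = V / R_total = 48.0 / 19.00 = 2.526 A
Voltage across the parallel pair: V_p = I × R_p = 2.526 × 9.000 = 22.74 V
R2 sits across V_p; its power is V_p²/R.
P_R2 = (22.74)² / 18.0 = 28.72 W

28.7 W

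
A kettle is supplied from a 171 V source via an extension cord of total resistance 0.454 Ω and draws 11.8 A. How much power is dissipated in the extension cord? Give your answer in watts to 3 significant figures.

Only the current and the line resistance are needed for the I²R loss.
The extension cord carries the full 11.8 A.
P_line = I² R_line = (11.80)² × 0.454 = 63.21 W

63.2 W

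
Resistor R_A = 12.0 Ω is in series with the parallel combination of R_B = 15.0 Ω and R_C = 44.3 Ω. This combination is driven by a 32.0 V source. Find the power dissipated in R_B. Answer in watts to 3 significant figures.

15.9 W

Reduce the parallel pair to R_p first; the network is then a simple series string.
R_p = (15.0×44.3)/(15.0+44.3) = 11.21 Ω
R_total = 12.0 + 11.21 = 23.21 Ω
I = V / R_total = 32.0 / 23.21 = 1.379 A
Voltage across the parallel pair: V_p = I × R_p = 1.379 × 11.21 = 15.45 V
With V_p across R_B, its power is V_p²/R_B.
P_R_B = (15.45)² / 15.0 = 15.92 W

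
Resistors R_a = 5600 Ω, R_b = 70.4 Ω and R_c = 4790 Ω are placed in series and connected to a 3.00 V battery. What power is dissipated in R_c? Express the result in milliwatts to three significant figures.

0.394 mW

In a series string the same current flows through every resistor — find that current, then P = I²R for the one we want.
R_total = 5600 + 70.4 + 4790 = 10460 Ω
I = V / R_total = 3.00 / 10460 = 0.0002868 A
P_R_c = I² × R_c = (0.0002868)² × 4790 = 0.0003940 W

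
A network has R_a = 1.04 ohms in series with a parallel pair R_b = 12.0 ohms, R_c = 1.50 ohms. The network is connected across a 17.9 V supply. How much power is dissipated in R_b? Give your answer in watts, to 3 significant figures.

8.43 W

Collapse R_b‖R_c to a single equivalent, reducing the network to two series elements.
R_p = (12.0×1.50)/(12.0+1.50) = 1.333 Ω
R_total = 1.04 + 1.333 = 2.373 Ω
I = V / R_total = 17.9 / 2.373 = 7.542 A
Voltage across the parallel pair: V_p = I × R_p = 7.542 × 1.333 = 10.06 V
R_b is across V_p, so use P = V²/R for that branch.
P_R_b = (10.06)² / 12.0 = 8.427 W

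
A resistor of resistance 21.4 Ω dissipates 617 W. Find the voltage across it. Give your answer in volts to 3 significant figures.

115 V

From P = V I = I²R = V²/R, with the two given quantities we get V = √(P R).
V = √(617 × 21.4) = 114.9 V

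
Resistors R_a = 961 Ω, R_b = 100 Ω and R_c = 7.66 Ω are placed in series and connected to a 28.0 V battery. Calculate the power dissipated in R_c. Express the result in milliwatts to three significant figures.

5.26 mW

Since the resistors are in series they all carry the loop current I = V/R_total; the power in any one is I²R.
R_total = 961 + 100 + 7.66 = 1069 Ω
I = V / R_total = 28.0 / 1069 = 0.02620 A
P_R_c = I² × R_c = (0.02620)² × 7.66 = 0.005259 W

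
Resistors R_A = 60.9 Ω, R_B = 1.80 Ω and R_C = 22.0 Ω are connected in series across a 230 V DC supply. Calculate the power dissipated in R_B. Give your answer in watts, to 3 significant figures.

13.3 W

Series elements share the same current, so find I first, then use P = I²R.
R_total = 60.9 + 1.80 + 22.0 = 84.70 Ω
I = V / R_total = 230 / 84.70 = 2.715 A
P_R_B = I² × R_B = (2.715)² × 1.80 = 13.27 W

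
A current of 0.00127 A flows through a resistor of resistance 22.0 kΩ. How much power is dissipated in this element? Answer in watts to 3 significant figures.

The current through and the resistance of the element are both given; use P = I²R.
P = (0.001270 A)² × 22000 Ω = 0.03548 W

0.0355 W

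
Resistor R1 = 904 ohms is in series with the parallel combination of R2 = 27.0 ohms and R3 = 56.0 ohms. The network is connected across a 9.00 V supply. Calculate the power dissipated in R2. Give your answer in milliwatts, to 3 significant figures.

1.17 mW

Collapse R2‖R3 to a single equivalent, reducing the network to two series elements.
R_p = (27.0×56.0)/(27.0+56.0) = 18.22 Ω
R_total = 904 + 18.22 = 922.2 Ω
I = V / R_total = 9.00 / 922.2 = 0.009759 A
Voltage across the parallel pair: V_p = I × R_p = 0.009759 × 18.22 = 0.1778 V
With V_p across R2, its power is V_p²/R2.
P_R2 = (0.1778)² / 27.0 = 0.001171 W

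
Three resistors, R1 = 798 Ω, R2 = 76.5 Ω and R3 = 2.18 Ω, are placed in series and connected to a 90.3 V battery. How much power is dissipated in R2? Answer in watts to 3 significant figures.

Since the resistors are in series they all carry the loop current I = V/R_total; the power in any one is I²R.
R_total = 798 + 76.5 + 2.18 = 876.7 Ω
I = V / R_total = 90.3 / 876.7 = 0.1030 A
P_R2 = I² × R2 = (0.1030)² × 76.5 = 0.8116 W

0.812 W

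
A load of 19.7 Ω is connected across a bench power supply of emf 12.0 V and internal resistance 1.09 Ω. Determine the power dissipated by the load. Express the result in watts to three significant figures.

6.56 W

Find the circuit current first, then P = I²R for the load (series elements share I).
I = ε / (r + R) = 12.0 / (1.09 + 19.7) = 0.5772 A
P_load = I² R = (0.5772)² × 19.7 = 6.563 W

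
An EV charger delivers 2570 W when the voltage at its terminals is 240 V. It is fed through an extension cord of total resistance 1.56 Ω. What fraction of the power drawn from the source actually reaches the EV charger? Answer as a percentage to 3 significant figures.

93.5 %

I = P / V = 2570 / 240 = 10.71 A through the extension cord.
P_line = I² R_line = (10.71)² × 1.56 = 178.9 W
P_source = P_load + P_line = 2570 + 178.9 = 2749 W
η = P_load / P_source = 2570 / 2749 = 0.9349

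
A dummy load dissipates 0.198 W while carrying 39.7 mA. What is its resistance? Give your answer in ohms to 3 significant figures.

126 Ω

The two known quantities fix the third via R = P / I².
R = 0.198 / (0.03970)² = 125.6 Ω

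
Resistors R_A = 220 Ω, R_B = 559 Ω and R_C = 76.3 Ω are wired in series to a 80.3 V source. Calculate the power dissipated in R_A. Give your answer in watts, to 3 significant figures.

In a series string the same current flows through every resistor — find that current, then P = I²R for the one we want.
R_total = 220 + 559 + 76.3 = 855.3 Ω
I = V / R_total = 80.3 / 855.3 = 0.09389 A
P_R_A = I² × R_A = (0.09389)² × 220 = 1.939 W

1.94 W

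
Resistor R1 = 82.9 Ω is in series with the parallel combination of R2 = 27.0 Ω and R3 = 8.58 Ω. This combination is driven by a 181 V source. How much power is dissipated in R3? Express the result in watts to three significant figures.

First combine the parallel branches into one equivalent R_p, then R1 + R_p is a series pair.
R_p = (27.0×8.58)/(27.0+8.58) = 6.511 Ω
R_total = 82.9 + 6.511 = 89.41 Ω
I = V / R_total = 181 / 89.41 = 2.024 A
Voltage across the parallel pair: V_p = I × R_p = 2.024 × 6.511 = 13.18 V
With V_p across R3, its power is V_p²/R3.
P_R3 = (13.18)² / 8.58 = 20.25 W

20.2 W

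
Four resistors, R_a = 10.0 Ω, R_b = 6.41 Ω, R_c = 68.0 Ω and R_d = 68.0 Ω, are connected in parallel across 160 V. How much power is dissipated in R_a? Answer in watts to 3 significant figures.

Each parallel branch sees the full supply voltage, so P = V²/R applies directly to the target branch.
P_R_a = V² / R_a = (160)² / 10.0 Ω = 2560 W

2560 W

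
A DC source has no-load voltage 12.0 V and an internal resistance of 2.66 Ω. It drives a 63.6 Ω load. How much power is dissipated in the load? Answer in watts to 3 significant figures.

The internal resistance and the load are in series, so the same I flows through both; get I from ε/(r+R), then I²R for the load.
I = ε / (r + R) = 12.0 / (2.66 + 63.6) = 0.1811 A
P_load = I² R = (0.1811)² × 63.6 = 2.086 W

2.09 W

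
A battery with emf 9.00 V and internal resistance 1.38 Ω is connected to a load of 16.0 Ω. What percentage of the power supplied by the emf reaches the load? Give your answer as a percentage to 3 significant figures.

92.1 %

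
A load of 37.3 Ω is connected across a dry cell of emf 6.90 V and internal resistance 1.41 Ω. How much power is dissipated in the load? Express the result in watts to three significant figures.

1.19 W

Find the circuit current first, then P = I²R for the load (series elements share I).
I = ε / (r + R) = 6.90 / (1.41 + 37.3) = 0.1782 A
P_load = I² R = (0.1782)² × 37.3 = 1.185 W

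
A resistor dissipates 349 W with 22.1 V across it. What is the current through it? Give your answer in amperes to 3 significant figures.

The two known quantities fix the third via I = P / V.
I = 349 / 22.1 = 15.79 A

15.8 A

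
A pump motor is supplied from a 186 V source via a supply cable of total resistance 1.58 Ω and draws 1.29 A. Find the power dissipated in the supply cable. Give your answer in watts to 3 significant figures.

2.63 W

Only the current and the line resistance are needed for the I²R loss.
The supply cable carries the full 1.29 A.
P_line = I² R_line = (1.290)² × 1.58 = 2.629 W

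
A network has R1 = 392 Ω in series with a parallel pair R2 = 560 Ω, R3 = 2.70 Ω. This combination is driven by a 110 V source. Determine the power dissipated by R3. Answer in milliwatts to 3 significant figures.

208 mW

First combine the parallel branches into one equivalent R_p, then R1 + R_p is a series pair.
R_p = (560×2.70)/(560+2.70) = 2.687 Ω
R_total = 392 + 2.687 = 394.7 Ω
I = V / R_total = 110 / 394.7 = 0.2787 A
Voltage across the parallel pair: V_p = I × R_p = 0.2787 × 2.687 = 0.7489 V
R3 is across V_p, so use P = V²/R for that branch.
P_R3 = (0.7489)² / 2.70 = 0.2077 W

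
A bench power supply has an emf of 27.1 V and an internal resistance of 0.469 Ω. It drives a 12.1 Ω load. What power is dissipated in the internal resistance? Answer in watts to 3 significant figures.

The internal resistance carries the same current as the load; P_int = I²r.
I = ε / (r + R) = 27.1 / (0.469 + 12.1) = 2.156 A
P_int = I² r = (2.156)² × 0.469 = 2.180 W

2.18 W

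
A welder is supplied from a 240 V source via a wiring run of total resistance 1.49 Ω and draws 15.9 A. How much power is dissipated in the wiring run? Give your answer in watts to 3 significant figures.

377 W

The wiring run and load are in series, so the same current flows in both; the loss is I²R_line.
The wiring run carries the full 15.9 A.
P_line = I² R_line = (15.90)² × 1.49 = 376.7 W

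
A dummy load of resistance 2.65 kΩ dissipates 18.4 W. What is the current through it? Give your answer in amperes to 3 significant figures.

Rearranging the power relation for the two known quantities gives I = √(P / R).
I = √(18.4 / 2650) = 0.08333 A

0.0833 A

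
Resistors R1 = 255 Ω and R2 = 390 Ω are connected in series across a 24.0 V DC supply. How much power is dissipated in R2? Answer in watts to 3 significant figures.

0.540 W

Every series element carries the same I. Get I from the total resistance, then P = I² × R2.
R_total = 255 + 390 = 645.0 Ω
I = V / R_total = 24.0 / 645.0 = 0.03721 A
P_R2 = I² × R2 = (0.03721)² × 390 = 0.5400 W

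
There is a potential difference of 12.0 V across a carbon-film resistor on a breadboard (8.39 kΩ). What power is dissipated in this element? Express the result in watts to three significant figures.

We know the drop across the element and its resistance — P = V²/R, one step.
P = (12.0 V)² / 8390 Ω = 0.01716 W

0.0172 W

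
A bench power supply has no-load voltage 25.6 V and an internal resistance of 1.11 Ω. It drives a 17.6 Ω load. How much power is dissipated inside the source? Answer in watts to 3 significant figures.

r is in series with the load, so it carries the full circuit current — the loss in it is I²r.
I = ε / (r + R) = 25.6 / (1.11 + 17.6) = 1.368 A
P_int = I² r = (1.368)² × 1.11 = 2.078 W

2.08 W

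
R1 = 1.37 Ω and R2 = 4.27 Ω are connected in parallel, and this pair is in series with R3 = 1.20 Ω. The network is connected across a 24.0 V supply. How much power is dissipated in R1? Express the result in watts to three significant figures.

Collapse the R1‖R2 pair into one equivalent R_p; then R_p and R3 form a series string.
R_p = (1.37×4.27)/(1.37+4.27) = 1.037 Ω
R_total = R_p + 1.20 = 1.037 + 1.20 = 2.237 Ω
I = V / R_total = 24.0 / 2.237 = 10.73 A
Voltage across the parallel pair: V_p = I × R_p = 10.73 × 1.037 = 11.13 V
R1 has V_p across it, so P = V_p²/R1.
P_R1 = (11.13)² / 1.37 = 90.37 W

90.4 W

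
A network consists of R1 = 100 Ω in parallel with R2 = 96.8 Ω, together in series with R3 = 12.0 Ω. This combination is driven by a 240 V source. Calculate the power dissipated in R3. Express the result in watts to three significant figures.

185 W

First find R_p for the parallel pair, then treat R_p + R3 as a series loop.
R_p = (100×96.8)/(100+96.8) = 49.19 Ω
R_total = R_p + 12.0 = 49.19 + 12.0 = 61.19 Ω
I = V / R_total = 240 / 61.19 = 3.922 A
R3 carries the full series current, so P = I²R.
P_R3 = (3.922)² × 12.0 = 184.6 W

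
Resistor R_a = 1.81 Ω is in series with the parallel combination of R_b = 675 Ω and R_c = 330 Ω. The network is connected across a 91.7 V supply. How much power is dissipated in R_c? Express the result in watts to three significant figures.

First combine the parallel branches into one equivalent R_p, then R_a + R_p is a series pair.
R_p = (675×330)/(675+330) = 221.6 Ω
R_total = 1.81 + 221.6 = 223.5 Ω
I = V / R_total = 91.7 / 223.5 = 0.4104 A
Voltage across the parallel pair: V_p = I × R_p = 0.4104 × 221.6 = 90.96 V
With V_p across R_c, its power is V_p²/R_c.
P_R_c = (90.96)² / 330 = 25.07 W

25.1 W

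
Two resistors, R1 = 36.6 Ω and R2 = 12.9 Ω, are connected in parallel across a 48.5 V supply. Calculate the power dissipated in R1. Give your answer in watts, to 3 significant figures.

The supply voltage appears across each parallel branch — just use P = V²/R1.
P_R1 = V² / R1 = (48.5)² / 36.6 Ω = 64.27 W

64.3 W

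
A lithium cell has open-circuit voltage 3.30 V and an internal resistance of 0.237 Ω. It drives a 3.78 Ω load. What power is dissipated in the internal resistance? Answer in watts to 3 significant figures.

0.160 W

The source's internal resistance is just another series element carrying I; its dissipation is I²r.
I = ε / (r + R) = 3.30 / (0.237 + 3.78) = 0.8215 A
P_int = I² r = (0.8215)² × 0.237 = 0.1599 W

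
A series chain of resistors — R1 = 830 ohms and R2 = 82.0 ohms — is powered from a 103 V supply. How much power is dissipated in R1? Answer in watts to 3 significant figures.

In a series string the same current flows through every resistor — find that current, then P = I²R for the one we want.
R_total = 830 + 82.0 = 912.0 Ω
I = V / R_total = 103 / 912.0 = 0.1129 A
P_R1 = I² × R1 = (0.1129)² × 830 = 10.59 W

10.6 W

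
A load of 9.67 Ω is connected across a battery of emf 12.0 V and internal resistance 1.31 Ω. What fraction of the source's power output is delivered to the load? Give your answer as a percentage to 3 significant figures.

Efficiency is P_load / P_total. With a series r and R sharing the same I, P = I²R for each, so η = R/(R+r).
η = R / (R + r) = 9.67 / (9.67 + 1.31) = 0.8807

88.1 %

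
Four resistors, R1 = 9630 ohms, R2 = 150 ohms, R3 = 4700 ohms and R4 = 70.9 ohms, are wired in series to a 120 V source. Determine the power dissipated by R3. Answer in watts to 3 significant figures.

0.320 W

Since the resistors are in series they all carry the loop current I = V/R_total; the power in any one is I²R.
R_total = 9630 + 150 + 4700 + 70.9 = 14550 Ω
I = V / R_total = 120 / 14550 = 0.008247 A
P_R3 = I² × R3 = (0.008247)² × 4700 = 0.3197 W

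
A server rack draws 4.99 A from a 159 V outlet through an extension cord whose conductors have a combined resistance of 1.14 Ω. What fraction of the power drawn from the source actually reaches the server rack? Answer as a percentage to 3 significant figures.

96.4 %

The extension cord carries the full 4.99 A.
P_line = I² R_line = (4.990)² × 1.14 = 28.39 W
P_source = V I = 159 × 4.990 = 793.4 W; P_load = 765.0 W
η = P_load / P_source = 765.0 / 793.4 = 0.9642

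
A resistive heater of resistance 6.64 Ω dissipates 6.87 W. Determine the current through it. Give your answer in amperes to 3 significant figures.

The two known quantities fix the third via I = √(P / R).
I = √(6.87 / 6.64) = 1.017 A

1.02 A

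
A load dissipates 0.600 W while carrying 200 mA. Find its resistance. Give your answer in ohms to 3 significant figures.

15.0 Ω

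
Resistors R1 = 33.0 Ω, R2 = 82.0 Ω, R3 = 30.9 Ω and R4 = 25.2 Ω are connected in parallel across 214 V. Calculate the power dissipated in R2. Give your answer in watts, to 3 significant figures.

558 W

Parallel branches share the same voltage; P = V²/R gives the branch power in one step.
P_R2 = V² / R2 = (214)² / 82.0 Ω = 558.5 W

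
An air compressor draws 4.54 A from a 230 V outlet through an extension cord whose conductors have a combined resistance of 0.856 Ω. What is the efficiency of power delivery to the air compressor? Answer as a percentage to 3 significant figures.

98.3 %

The extension cord carries the full 4.54 A.
P_line = I² R_line = (4.540)² × 0.856 = 17.64 W
P_source = V I = 230 × 4.540 = 1044 W; P_load = 1027 W
η = P_load / P_source = 1027 / 1044 = 0.9831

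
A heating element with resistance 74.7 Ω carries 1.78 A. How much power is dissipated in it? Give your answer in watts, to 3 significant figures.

237 W

The current through and the resistance of the element are both given; use P = I²R.
P = (1.780 A)² × 74.7 Ω = 236.7 W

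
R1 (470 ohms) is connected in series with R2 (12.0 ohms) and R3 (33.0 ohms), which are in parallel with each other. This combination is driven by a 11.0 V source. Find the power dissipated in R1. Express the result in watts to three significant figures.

Collapse R2‖R3 to a single equivalent, reducing the network to two series elements.
R_p = (12.0×33.0)/(12.0+33.0) = 8.800 Ω
R_total = 470 + 8.800 = 478.8 Ω
I = V / R_total = 11.0 / 478.8 = 0.02297 A
R1 carries the full series current, so P = I²R.
P_R1 = (0.02297)² × 470 = 0.2481 W

0.248 W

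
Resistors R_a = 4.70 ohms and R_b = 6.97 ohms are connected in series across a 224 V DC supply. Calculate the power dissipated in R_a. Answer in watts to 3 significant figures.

Since the resistors are in series they all carry the loop current I = V/R_total; the power in any one is I²R.
R_total = 4.70 + 6.97 = 11.67 Ω
I = V / R_total = 224 / 11.67 = 19.19 A
P_R_a = I² × R_a = (19.19)² × 4.70 = 1732 W

1730 W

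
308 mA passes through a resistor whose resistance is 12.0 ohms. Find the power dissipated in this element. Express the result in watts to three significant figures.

1.14 W

Current and resistance are given, so P = I²R is the direct form.
P = (0.3080 A)² × 12.0 Ω = 1.138 W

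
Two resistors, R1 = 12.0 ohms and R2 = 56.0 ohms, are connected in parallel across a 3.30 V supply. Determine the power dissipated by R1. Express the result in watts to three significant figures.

Each parallel branch sees the full supply voltage, so P = V²/R applies directly to the target branch.
P_R1 = V² / R1 = (3.30)² / 12.0 Ω = 0.9075 W

0.907 W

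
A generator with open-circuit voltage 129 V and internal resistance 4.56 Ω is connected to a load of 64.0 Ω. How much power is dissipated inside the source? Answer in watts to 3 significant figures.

16.1 W

The internal resistance carries the same current as the load; P_int = I²r.
I = ε / (r + R) = 129 / (4.56 + 64.0) = 1.882 A
P_int = I² r = (1.882)² × 4.56 = 16.14 W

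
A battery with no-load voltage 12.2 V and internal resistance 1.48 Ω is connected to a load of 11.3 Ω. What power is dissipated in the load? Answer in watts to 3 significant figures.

With r and R in series, I = ε/(r+R); the load dissipates I²R.
I = ε / (r + R) = 12.2 / (1.48 + 11.3) = 0.9546 A
P_load = I² R = (0.9546)² × 11.3 = 10.30 W

10.3 W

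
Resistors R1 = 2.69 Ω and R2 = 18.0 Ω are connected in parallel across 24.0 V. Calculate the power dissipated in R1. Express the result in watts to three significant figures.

214 W

R1 sits directly across the source, so P = V²/R with V = 24.0 V.
P_R1 = V² / R1 = (24.0)² / 2.69 Ω = 214.1 W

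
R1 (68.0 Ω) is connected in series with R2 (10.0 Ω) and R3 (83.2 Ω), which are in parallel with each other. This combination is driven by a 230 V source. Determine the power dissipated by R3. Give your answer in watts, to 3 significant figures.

8.56 W

Replace R2 and R3 with their parallel equivalent so the circuit becomes R1 in series with R_p.
R_p = (10.0×83.2)/(10.0+83.2) = 8.927 Ω
R_total = 68.0 + 8.927 = 76.93 Ω
I = V / R_total = 230 / 76.93 = 2.990 A
Voltage across the parallel pair: V_p = I × R_p = 2.990 × 8.927 = 26.69 V
With V_p across R3, its power is V_p²/R3.
P_R3 = (26.69)² / 83.2 = 8.562 W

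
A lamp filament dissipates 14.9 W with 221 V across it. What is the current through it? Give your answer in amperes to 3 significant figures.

0.0674 A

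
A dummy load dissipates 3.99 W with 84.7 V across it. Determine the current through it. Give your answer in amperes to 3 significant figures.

0.0471 A

Inverting the appropriate power form: I = P / V.
I = 3.99 / 84.7 = 0.04711 A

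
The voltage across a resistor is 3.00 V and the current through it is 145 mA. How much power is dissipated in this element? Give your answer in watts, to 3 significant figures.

0.435 W

With V and I both given, power follows immediately from P = V I.
P = 3.00 V × 0.1450 A = 0.4350 W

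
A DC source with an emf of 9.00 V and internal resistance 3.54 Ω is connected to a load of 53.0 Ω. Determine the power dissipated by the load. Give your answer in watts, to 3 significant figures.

1.34 W

Load and internal resistance form a series loop — compute the loop current, then the load power via I²R.
I = ε / (r + R) = 9.00 / (3.54 + 53.0) = 0.1592 A
P_load = I² R = (0.1592)² × 53.0 = 1.343 W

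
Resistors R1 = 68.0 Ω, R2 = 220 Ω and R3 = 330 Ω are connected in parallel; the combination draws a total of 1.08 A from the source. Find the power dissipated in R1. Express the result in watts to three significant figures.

34.5 W

Only the total current is stated, so first find the parallel equivalent to get the voltage across the combination.
1/R_eq = 1/68.0 + 1/220 + 1/330 ⇒ R_eq = 44.88 Ω
V = I_total × R_eq = 1.080 × 44.88 = 48.47 V
P_R1 = V² / R1 = (48.47)² / 68.0 = 34.55 W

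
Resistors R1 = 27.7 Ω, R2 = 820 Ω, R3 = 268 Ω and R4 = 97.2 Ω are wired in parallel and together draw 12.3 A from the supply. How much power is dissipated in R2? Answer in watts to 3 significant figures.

70.0 W

We need the common branch voltage; get it from I_total × R_eq, then P = V²/R for the branch.
1/R_eq = 1/27.7 + 1/820 + 1/268 + 1/97.2 ⇒ R_eq = 19.48 Ω
V = I_total × R_eq = 12.30 × 19.48 = 239.6 V
P_R2 = V² / R2 = (239.6)² / 820 = 70.00 W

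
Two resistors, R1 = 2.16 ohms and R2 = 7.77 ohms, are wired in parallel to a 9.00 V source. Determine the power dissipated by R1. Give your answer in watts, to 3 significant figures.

37.5 W

The supply voltage appears across each parallel branch — just use P = V²/R1.
P_R1 = V² / R1 = (9.00)² / 2.16 Ω = 37.50 W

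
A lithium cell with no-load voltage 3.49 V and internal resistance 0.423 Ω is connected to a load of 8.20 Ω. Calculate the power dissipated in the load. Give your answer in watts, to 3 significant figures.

1.34 W

Find the circuit current first, then P = I²R for the load (series elements share I).
I = ε / (r + R) = 3.49 / (0.423 + 8.20) = 0.4047 A
P_load = I² R = (0.4047)² × 8.20 = 1.343 W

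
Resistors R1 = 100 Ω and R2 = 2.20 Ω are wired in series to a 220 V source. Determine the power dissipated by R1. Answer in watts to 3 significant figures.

In a series string the same current flows through every resistor — find that current, then P = I²R for the one we want.
R_total = 100 + 2.20 = 102.2 Ω
I = V / R_total = 220 / 102.2 = 2.153 A
P_R1 = I² × R1 = (2.153)² × 100 = 463.4 W

463 W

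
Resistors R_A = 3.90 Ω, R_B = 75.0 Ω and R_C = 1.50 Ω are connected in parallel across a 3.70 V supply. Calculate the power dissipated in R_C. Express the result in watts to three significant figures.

Parallel branches share the same voltage; P = V²/R gives the branch power in one step.
P_R_C = V² / R_C = (3.70)² / 1.50 Ω = 9.127 W

9.13 W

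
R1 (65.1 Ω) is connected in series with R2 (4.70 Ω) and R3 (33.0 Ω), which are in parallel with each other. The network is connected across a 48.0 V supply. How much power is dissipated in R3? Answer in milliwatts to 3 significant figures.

247 mW

First combine the parallel branches into one equivalent R_p, then R1 + R_p is a series pair.
R_p = (4.70×33.0)/(4.70+33.0) = 4.114 Ω
R_total = 65.1 + 4.114 = 69.21 Ω
I = V / R_total = 48.0 / 69.21 = 0.6935 A
Voltage across the parallel pair: V_p = I × R_p = 0.6935 × 4.114 = 2.853 V
With V_p across R3, its power is V_p²/R3.
P_R3 = (2.853)² / 33.0 = 0.2467 W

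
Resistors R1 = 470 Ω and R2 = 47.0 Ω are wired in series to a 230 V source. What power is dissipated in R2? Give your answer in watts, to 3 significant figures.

9.30 W

Every series element carries the same I. Get I from the total resistance, then P = I² × R2.
R_total = 470 + 47.0 = 517.0 Ω
I = V / R_total = 230 / 517.0 = 0.4449 A
P_R2 = I² × R2 = (0.4449)² × 47.0 = 9.302 W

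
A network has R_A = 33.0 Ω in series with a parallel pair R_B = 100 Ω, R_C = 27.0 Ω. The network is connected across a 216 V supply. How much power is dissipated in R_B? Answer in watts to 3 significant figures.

71.6 W

First combine the parallel branches into one equivalent R_p, then R_A + R_p is a series pair.
R_p = (100×27.0)/(100+27.0) = 21.26 Ω
R_total = 33.0 + 21.26 = 54.26 Ω
I = V / R_total = 216 / 54.26 = 3.981 A
Voltage across the parallel pair: V_p = I × R_p = 3.981 × 21.26 = 84.63 V
R_B sees V_p directly, so P = V_p² / R_B.
P_R_B = (84.63)² / 100 = 71.63 W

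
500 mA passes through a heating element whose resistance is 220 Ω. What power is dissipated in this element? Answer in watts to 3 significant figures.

Knowing I and R, the power is just I²R — no need to find V first.
P = (0.5000 A)² × 220 Ω = 55.00 W

55.0 W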